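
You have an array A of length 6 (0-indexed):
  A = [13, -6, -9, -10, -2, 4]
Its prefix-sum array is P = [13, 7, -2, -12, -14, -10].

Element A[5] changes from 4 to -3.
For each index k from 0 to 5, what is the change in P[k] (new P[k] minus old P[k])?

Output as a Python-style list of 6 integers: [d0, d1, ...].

Element change: A[5] 4 -> -3, delta = -7
For k < 5: P[k] unchanged, delta_P[k] = 0
For k >= 5: P[k] shifts by exactly -7
Delta array: [0, 0, 0, 0, 0, -7]

Answer: [0, 0, 0, 0, 0, -7]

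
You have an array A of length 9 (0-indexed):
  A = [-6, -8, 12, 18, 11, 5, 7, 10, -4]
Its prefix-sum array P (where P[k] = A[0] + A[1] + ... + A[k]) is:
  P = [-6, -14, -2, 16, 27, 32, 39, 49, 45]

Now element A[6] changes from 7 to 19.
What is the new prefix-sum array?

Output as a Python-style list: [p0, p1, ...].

Answer: [-6, -14, -2, 16, 27, 32, 51, 61, 57]

Derivation:
Change: A[6] 7 -> 19, delta = 12
P[k] for k < 6: unchanged (A[6] not included)
P[k] for k >= 6: shift by delta = 12
  P[0] = -6 + 0 = -6
  P[1] = -14 + 0 = -14
  P[2] = -2 + 0 = -2
  P[3] = 16 + 0 = 16
  P[4] = 27 + 0 = 27
  P[5] = 32 + 0 = 32
  P[6] = 39 + 12 = 51
  P[7] = 49 + 12 = 61
  P[8] = 45 + 12 = 57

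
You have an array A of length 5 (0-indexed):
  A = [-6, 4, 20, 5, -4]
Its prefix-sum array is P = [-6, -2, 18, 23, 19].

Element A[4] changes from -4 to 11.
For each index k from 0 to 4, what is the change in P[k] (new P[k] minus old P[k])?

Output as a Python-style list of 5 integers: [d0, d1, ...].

Answer: [0, 0, 0, 0, 15]

Derivation:
Element change: A[4] -4 -> 11, delta = 15
For k < 4: P[k] unchanged, delta_P[k] = 0
For k >= 4: P[k] shifts by exactly 15
Delta array: [0, 0, 0, 0, 15]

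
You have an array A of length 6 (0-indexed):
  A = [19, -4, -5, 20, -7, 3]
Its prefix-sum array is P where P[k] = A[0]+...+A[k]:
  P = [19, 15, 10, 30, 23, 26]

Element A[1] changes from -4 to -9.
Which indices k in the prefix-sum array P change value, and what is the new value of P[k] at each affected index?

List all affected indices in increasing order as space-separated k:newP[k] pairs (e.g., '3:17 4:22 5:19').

P[k] = A[0] + ... + A[k]
P[k] includes A[1] iff k >= 1
Affected indices: 1, 2, ..., 5; delta = -5
  P[1]: 15 + -5 = 10
  P[2]: 10 + -5 = 5
  P[3]: 30 + -5 = 25
  P[4]: 23 + -5 = 18
  P[5]: 26 + -5 = 21

Answer: 1:10 2:5 3:25 4:18 5:21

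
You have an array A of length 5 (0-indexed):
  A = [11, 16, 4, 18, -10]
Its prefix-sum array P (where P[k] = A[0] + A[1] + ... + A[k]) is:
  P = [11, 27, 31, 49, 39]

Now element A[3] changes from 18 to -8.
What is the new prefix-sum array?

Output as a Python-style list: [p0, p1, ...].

Answer: [11, 27, 31, 23, 13]

Derivation:
Change: A[3] 18 -> -8, delta = -26
P[k] for k < 3: unchanged (A[3] not included)
P[k] for k >= 3: shift by delta = -26
  P[0] = 11 + 0 = 11
  P[1] = 27 + 0 = 27
  P[2] = 31 + 0 = 31
  P[3] = 49 + -26 = 23
  P[4] = 39 + -26 = 13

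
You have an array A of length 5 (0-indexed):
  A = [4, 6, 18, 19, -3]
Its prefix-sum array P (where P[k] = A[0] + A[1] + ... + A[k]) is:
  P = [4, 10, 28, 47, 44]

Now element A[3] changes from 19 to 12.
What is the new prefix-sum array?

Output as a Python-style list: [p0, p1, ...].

Answer: [4, 10, 28, 40, 37]

Derivation:
Change: A[3] 19 -> 12, delta = -7
P[k] for k < 3: unchanged (A[3] not included)
P[k] for k >= 3: shift by delta = -7
  P[0] = 4 + 0 = 4
  P[1] = 10 + 0 = 10
  P[2] = 28 + 0 = 28
  P[3] = 47 + -7 = 40
  P[4] = 44 + -7 = 37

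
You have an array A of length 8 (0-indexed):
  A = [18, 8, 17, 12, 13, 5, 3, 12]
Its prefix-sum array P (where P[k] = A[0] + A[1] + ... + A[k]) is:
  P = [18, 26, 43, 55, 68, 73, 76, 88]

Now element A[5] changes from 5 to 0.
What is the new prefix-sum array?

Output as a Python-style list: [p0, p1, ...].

Answer: [18, 26, 43, 55, 68, 68, 71, 83]

Derivation:
Change: A[5] 5 -> 0, delta = -5
P[k] for k < 5: unchanged (A[5] not included)
P[k] for k >= 5: shift by delta = -5
  P[0] = 18 + 0 = 18
  P[1] = 26 + 0 = 26
  P[2] = 43 + 0 = 43
  P[3] = 55 + 0 = 55
  P[4] = 68 + 0 = 68
  P[5] = 73 + -5 = 68
  P[6] = 76 + -5 = 71
  P[7] = 88 + -5 = 83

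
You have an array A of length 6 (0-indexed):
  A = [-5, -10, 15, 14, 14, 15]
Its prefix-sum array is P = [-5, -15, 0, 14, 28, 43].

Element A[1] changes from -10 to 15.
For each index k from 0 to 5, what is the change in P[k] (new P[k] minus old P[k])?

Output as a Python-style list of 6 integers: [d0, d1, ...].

Answer: [0, 25, 25, 25, 25, 25]

Derivation:
Element change: A[1] -10 -> 15, delta = 25
For k < 1: P[k] unchanged, delta_P[k] = 0
For k >= 1: P[k] shifts by exactly 25
Delta array: [0, 25, 25, 25, 25, 25]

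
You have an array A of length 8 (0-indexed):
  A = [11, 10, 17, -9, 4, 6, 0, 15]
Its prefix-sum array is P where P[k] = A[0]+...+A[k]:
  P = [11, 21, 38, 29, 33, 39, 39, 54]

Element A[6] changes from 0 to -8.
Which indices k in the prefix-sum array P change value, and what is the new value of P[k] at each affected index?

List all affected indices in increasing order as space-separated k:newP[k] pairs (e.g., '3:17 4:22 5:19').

Answer: 6:31 7:46

Derivation:
P[k] = A[0] + ... + A[k]
P[k] includes A[6] iff k >= 6
Affected indices: 6, 7, ..., 7; delta = -8
  P[6]: 39 + -8 = 31
  P[7]: 54 + -8 = 46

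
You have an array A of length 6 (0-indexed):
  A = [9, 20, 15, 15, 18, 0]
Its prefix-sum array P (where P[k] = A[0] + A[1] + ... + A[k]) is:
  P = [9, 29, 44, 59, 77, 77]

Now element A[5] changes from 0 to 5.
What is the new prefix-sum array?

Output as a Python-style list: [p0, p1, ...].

Change: A[5] 0 -> 5, delta = 5
P[k] for k < 5: unchanged (A[5] not included)
P[k] for k >= 5: shift by delta = 5
  P[0] = 9 + 0 = 9
  P[1] = 29 + 0 = 29
  P[2] = 44 + 0 = 44
  P[3] = 59 + 0 = 59
  P[4] = 77 + 0 = 77
  P[5] = 77 + 5 = 82

Answer: [9, 29, 44, 59, 77, 82]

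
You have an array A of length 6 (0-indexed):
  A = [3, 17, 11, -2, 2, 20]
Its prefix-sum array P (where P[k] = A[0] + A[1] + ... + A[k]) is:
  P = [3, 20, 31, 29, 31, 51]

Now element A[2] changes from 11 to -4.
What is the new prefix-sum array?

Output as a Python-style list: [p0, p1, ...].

Change: A[2] 11 -> -4, delta = -15
P[k] for k < 2: unchanged (A[2] not included)
P[k] for k >= 2: shift by delta = -15
  P[0] = 3 + 0 = 3
  P[1] = 20 + 0 = 20
  P[2] = 31 + -15 = 16
  P[3] = 29 + -15 = 14
  P[4] = 31 + -15 = 16
  P[5] = 51 + -15 = 36

Answer: [3, 20, 16, 14, 16, 36]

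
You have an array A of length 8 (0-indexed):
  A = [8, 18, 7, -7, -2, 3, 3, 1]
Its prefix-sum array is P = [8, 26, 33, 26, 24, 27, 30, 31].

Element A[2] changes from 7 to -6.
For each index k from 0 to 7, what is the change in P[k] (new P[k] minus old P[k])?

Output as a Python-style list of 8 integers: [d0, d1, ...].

Element change: A[2] 7 -> -6, delta = -13
For k < 2: P[k] unchanged, delta_P[k] = 0
For k >= 2: P[k] shifts by exactly -13
Delta array: [0, 0, -13, -13, -13, -13, -13, -13]

Answer: [0, 0, -13, -13, -13, -13, -13, -13]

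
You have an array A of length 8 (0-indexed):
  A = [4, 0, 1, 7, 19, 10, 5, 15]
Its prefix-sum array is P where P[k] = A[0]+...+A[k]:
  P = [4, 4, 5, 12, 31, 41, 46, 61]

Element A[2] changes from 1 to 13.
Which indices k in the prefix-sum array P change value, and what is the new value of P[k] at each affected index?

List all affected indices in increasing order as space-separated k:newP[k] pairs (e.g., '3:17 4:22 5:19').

P[k] = A[0] + ... + A[k]
P[k] includes A[2] iff k >= 2
Affected indices: 2, 3, ..., 7; delta = 12
  P[2]: 5 + 12 = 17
  P[3]: 12 + 12 = 24
  P[4]: 31 + 12 = 43
  P[5]: 41 + 12 = 53
  P[6]: 46 + 12 = 58
  P[7]: 61 + 12 = 73

Answer: 2:17 3:24 4:43 5:53 6:58 7:73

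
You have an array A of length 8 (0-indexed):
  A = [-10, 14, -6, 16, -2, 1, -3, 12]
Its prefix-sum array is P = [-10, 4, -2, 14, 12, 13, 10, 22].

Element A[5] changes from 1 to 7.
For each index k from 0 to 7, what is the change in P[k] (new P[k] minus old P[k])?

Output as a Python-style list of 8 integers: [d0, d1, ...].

Element change: A[5] 1 -> 7, delta = 6
For k < 5: P[k] unchanged, delta_P[k] = 0
For k >= 5: P[k] shifts by exactly 6
Delta array: [0, 0, 0, 0, 0, 6, 6, 6]

Answer: [0, 0, 0, 0, 0, 6, 6, 6]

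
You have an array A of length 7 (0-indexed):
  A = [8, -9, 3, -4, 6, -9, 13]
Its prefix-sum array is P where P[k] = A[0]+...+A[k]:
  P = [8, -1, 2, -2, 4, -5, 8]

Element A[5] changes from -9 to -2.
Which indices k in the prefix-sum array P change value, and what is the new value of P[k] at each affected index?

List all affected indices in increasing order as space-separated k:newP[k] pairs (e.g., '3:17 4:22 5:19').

Answer: 5:2 6:15

Derivation:
P[k] = A[0] + ... + A[k]
P[k] includes A[5] iff k >= 5
Affected indices: 5, 6, ..., 6; delta = 7
  P[5]: -5 + 7 = 2
  P[6]: 8 + 7 = 15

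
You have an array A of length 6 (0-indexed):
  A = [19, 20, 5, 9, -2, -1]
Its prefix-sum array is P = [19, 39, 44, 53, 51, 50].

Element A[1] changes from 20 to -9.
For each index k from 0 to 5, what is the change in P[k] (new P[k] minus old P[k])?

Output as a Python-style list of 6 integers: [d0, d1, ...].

Element change: A[1] 20 -> -9, delta = -29
For k < 1: P[k] unchanged, delta_P[k] = 0
For k >= 1: P[k] shifts by exactly -29
Delta array: [0, -29, -29, -29, -29, -29]

Answer: [0, -29, -29, -29, -29, -29]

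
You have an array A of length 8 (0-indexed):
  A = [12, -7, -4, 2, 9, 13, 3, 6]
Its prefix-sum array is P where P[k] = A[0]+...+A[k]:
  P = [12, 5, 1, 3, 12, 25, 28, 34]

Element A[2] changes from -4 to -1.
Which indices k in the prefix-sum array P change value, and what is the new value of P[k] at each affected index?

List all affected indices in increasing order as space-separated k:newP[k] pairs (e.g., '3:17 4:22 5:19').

Answer: 2:4 3:6 4:15 5:28 6:31 7:37

Derivation:
P[k] = A[0] + ... + A[k]
P[k] includes A[2] iff k >= 2
Affected indices: 2, 3, ..., 7; delta = 3
  P[2]: 1 + 3 = 4
  P[3]: 3 + 3 = 6
  P[4]: 12 + 3 = 15
  P[5]: 25 + 3 = 28
  P[6]: 28 + 3 = 31
  P[7]: 34 + 3 = 37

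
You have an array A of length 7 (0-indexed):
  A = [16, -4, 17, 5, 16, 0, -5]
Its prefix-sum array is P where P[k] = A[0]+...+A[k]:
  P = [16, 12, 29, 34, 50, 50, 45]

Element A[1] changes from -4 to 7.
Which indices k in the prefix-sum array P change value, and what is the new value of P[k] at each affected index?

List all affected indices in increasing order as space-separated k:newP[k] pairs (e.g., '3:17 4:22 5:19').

Answer: 1:23 2:40 3:45 4:61 5:61 6:56

Derivation:
P[k] = A[0] + ... + A[k]
P[k] includes A[1] iff k >= 1
Affected indices: 1, 2, ..., 6; delta = 11
  P[1]: 12 + 11 = 23
  P[2]: 29 + 11 = 40
  P[3]: 34 + 11 = 45
  P[4]: 50 + 11 = 61
  P[5]: 50 + 11 = 61
  P[6]: 45 + 11 = 56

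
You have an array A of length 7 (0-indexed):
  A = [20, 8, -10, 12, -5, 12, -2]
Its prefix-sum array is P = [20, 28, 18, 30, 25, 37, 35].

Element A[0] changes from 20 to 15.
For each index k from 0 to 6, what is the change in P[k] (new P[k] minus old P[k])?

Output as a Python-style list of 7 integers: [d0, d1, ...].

Answer: [-5, -5, -5, -5, -5, -5, -5]

Derivation:
Element change: A[0] 20 -> 15, delta = -5
For k < 0: P[k] unchanged, delta_P[k] = 0
For k >= 0: P[k] shifts by exactly -5
Delta array: [-5, -5, -5, -5, -5, -5, -5]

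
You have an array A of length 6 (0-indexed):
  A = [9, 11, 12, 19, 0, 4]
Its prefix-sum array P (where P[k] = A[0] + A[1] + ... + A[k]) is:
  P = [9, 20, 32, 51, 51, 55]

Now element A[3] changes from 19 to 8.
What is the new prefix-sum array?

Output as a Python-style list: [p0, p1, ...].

Answer: [9, 20, 32, 40, 40, 44]

Derivation:
Change: A[3] 19 -> 8, delta = -11
P[k] for k < 3: unchanged (A[3] not included)
P[k] for k >= 3: shift by delta = -11
  P[0] = 9 + 0 = 9
  P[1] = 20 + 0 = 20
  P[2] = 32 + 0 = 32
  P[3] = 51 + -11 = 40
  P[4] = 51 + -11 = 40
  P[5] = 55 + -11 = 44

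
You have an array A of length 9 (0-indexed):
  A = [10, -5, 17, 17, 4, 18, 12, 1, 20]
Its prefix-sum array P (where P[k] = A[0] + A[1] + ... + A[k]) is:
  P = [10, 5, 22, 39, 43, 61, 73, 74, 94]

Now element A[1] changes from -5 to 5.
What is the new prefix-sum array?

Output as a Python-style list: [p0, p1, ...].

Answer: [10, 15, 32, 49, 53, 71, 83, 84, 104]

Derivation:
Change: A[1] -5 -> 5, delta = 10
P[k] for k < 1: unchanged (A[1] not included)
P[k] for k >= 1: shift by delta = 10
  P[0] = 10 + 0 = 10
  P[1] = 5 + 10 = 15
  P[2] = 22 + 10 = 32
  P[3] = 39 + 10 = 49
  P[4] = 43 + 10 = 53
  P[5] = 61 + 10 = 71
  P[6] = 73 + 10 = 83
  P[7] = 74 + 10 = 84
  P[8] = 94 + 10 = 104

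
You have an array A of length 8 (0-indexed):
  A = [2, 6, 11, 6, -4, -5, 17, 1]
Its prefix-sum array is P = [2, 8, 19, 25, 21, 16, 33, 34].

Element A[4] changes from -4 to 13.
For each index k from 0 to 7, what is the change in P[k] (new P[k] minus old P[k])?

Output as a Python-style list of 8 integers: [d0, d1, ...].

Element change: A[4] -4 -> 13, delta = 17
For k < 4: P[k] unchanged, delta_P[k] = 0
For k >= 4: P[k] shifts by exactly 17
Delta array: [0, 0, 0, 0, 17, 17, 17, 17]

Answer: [0, 0, 0, 0, 17, 17, 17, 17]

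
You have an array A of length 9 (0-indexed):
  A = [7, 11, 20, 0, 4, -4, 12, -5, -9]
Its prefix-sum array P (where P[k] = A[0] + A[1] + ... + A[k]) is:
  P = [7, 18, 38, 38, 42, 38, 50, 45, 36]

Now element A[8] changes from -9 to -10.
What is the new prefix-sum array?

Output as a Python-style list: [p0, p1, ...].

Answer: [7, 18, 38, 38, 42, 38, 50, 45, 35]

Derivation:
Change: A[8] -9 -> -10, delta = -1
P[k] for k < 8: unchanged (A[8] not included)
P[k] for k >= 8: shift by delta = -1
  P[0] = 7 + 0 = 7
  P[1] = 18 + 0 = 18
  P[2] = 38 + 0 = 38
  P[3] = 38 + 0 = 38
  P[4] = 42 + 0 = 42
  P[5] = 38 + 0 = 38
  P[6] = 50 + 0 = 50
  P[7] = 45 + 0 = 45
  P[8] = 36 + -1 = 35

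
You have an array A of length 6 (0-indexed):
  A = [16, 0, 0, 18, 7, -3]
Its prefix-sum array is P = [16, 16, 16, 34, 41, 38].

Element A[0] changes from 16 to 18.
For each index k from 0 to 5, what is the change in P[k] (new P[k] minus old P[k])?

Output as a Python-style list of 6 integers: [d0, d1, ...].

Element change: A[0] 16 -> 18, delta = 2
For k < 0: P[k] unchanged, delta_P[k] = 0
For k >= 0: P[k] shifts by exactly 2
Delta array: [2, 2, 2, 2, 2, 2]

Answer: [2, 2, 2, 2, 2, 2]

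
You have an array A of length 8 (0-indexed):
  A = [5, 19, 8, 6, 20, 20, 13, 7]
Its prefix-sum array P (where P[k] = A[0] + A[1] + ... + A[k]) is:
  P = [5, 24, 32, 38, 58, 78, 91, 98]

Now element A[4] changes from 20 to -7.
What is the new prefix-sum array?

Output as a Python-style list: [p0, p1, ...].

Change: A[4] 20 -> -7, delta = -27
P[k] for k < 4: unchanged (A[4] not included)
P[k] for k >= 4: shift by delta = -27
  P[0] = 5 + 0 = 5
  P[1] = 24 + 0 = 24
  P[2] = 32 + 0 = 32
  P[3] = 38 + 0 = 38
  P[4] = 58 + -27 = 31
  P[5] = 78 + -27 = 51
  P[6] = 91 + -27 = 64
  P[7] = 98 + -27 = 71

Answer: [5, 24, 32, 38, 31, 51, 64, 71]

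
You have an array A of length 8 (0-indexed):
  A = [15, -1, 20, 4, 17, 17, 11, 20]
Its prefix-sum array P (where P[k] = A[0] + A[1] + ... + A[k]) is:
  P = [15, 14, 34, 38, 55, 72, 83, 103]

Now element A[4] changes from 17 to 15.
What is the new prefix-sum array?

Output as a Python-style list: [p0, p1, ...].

Change: A[4] 17 -> 15, delta = -2
P[k] for k < 4: unchanged (A[4] not included)
P[k] for k >= 4: shift by delta = -2
  P[0] = 15 + 0 = 15
  P[1] = 14 + 0 = 14
  P[2] = 34 + 0 = 34
  P[3] = 38 + 0 = 38
  P[4] = 55 + -2 = 53
  P[5] = 72 + -2 = 70
  P[6] = 83 + -2 = 81
  P[7] = 103 + -2 = 101

Answer: [15, 14, 34, 38, 53, 70, 81, 101]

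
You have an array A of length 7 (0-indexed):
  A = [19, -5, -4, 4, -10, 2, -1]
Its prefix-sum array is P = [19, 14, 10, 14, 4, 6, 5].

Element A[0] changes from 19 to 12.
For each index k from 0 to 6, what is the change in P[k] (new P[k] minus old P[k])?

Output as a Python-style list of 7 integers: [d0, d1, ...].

Element change: A[0] 19 -> 12, delta = -7
For k < 0: P[k] unchanged, delta_P[k] = 0
For k >= 0: P[k] shifts by exactly -7
Delta array: [-7, -7, -7, -7, -7, -7, -7]

Answer: [-7, -7, -7, -7, -7, -7, -7]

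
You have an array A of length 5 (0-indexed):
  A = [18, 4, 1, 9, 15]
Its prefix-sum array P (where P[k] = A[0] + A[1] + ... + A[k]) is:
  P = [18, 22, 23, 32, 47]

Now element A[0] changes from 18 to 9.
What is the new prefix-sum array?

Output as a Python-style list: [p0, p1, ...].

Answer: [9, 13, 14, 23, 38]

Derivation:
Change: A[0] 18 -> 9, delta = -9
P[k] for k < 0: unchanged (A[0] not included)
P[k] for k >= 0: shift by delta = -9
  P[0] = 18 + -9 = 9
  P[1] = 22 + -9 = 13
  P[2] = 23 + -9 = 14
  P[3] = 32 + -9 = 23
  P[4] = 47 + -9 = 38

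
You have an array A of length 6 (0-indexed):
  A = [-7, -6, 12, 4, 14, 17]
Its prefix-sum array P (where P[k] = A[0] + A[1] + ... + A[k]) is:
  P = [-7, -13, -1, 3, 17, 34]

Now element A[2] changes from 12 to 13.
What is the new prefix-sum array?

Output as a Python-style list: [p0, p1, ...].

Answer: [-7, -13, 0, 4, 18, 35]

Derivation:
Change: A[2] 12 -> 13, delta = 1
P[k] for k < 2: unchanged (A[2] not included)
P[k] for k >= 2: shift by delta = 1
  P[0] = -7 + 0 = -7
  P[1] = -13 + 0 = -13
  P[2] = -1 + 1 = 0
  P[3] = 3 + 1 = 4
  P[4] = 17 + 1 = 18
  P[5] = 34 + 1 = 35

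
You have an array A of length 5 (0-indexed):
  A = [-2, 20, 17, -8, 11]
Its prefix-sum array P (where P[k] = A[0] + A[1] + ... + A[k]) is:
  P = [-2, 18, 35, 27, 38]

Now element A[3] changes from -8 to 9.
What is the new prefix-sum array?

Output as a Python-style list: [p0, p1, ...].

Answer: [-2, 18, 35, 44, 55]

Derivation:
Change: A[3] -8 -> 9, delta = 17
P[k] for k < 3: unchanged (A[3] not included)
P[k] for k >= 3: shift by delta = 17
  P[0] = -2 + 0 = -2
  P[1] = 18 + 0 = 18
  P[2] = 35 + 0 = 35
  P[3] = 27 + 17 = 44
  P[4] = 38 + 17 = 55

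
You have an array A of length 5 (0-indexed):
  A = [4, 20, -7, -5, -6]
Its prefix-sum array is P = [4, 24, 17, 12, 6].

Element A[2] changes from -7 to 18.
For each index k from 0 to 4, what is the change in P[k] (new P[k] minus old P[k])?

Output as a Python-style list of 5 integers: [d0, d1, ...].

Answer: [0, 0, 25, 25, 25]

Derivation:
Element change: A[2] -7 -> 18, delta = 25
For k < 2: P[k] unchanged, delta_P[k] = 0
For k >= 2: P[k] shifts by exactly 25
Delta array: [0, 0, 25, 25, 25]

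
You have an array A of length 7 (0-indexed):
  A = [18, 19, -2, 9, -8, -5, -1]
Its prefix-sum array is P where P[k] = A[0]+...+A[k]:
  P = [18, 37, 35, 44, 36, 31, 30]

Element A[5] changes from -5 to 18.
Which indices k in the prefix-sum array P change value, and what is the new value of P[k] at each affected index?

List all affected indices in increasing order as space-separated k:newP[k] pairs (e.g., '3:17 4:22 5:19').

P[k] = A[0] + ... + A[k]
P[k] includes A[5] iff k >= 5
Affected indices: 5, 6, ..., 6; delta = 23
  P[5]: 31 + 23 = 54
  P[6]: 30 + 23 = 53

Answer: 5:54 6:53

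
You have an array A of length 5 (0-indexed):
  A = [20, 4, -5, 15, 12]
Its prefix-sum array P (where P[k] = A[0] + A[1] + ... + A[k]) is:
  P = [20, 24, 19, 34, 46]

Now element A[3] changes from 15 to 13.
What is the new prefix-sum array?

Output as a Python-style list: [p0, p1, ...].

Change: A[3] 15 -> 13, delta = -2
P[k] for k < 3: unchanged (A[3] not included)
P[k] for k >= 3: shift by delta = -2
  P[0] = 20 + 0 = 20
  P[1] = 24 + 0 = 24
  P[2] = 19 + 0 = 19
  P[3] = 34 + -2 = 32
  P[4] = 46 + -2 = 44

Answer: [20, 24, 19, 32, 44]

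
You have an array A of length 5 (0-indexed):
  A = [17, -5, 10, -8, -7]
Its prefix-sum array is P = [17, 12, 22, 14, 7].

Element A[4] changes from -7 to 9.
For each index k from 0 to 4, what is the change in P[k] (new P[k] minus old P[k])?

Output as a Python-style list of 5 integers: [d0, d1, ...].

Answer: [0, 0, 0, 0, 16]

Derivation:
Element change: A[4] -7 -> 9, delta = 16
For k < 4: P[k] unchanged, delta_P[k] = 0
For k >= 4: P[k] shifts by exactly 16
Delta array: [0, 0, 0, 0, 16]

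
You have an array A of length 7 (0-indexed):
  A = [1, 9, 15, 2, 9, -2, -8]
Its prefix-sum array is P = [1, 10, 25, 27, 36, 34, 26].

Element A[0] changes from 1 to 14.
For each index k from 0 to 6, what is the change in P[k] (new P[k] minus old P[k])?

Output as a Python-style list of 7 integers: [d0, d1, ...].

Element change: A[0] 1 -> 14, delta = 13
For k < 0: P[k] unchanged, delta_P[k] = 0
For k >= 0: P[k] shifts by exactly 13
Delta array: [13, 13, 13, 13, 13, 13, 13]

Answer: [13, 13, 13, 13, 13, 13, 13]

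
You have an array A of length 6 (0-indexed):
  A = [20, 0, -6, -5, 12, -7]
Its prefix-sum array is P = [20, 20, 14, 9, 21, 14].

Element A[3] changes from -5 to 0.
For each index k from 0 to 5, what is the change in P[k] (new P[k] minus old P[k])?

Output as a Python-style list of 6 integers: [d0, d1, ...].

Answer: [0, 0, 0, 5, 5, 5]

Derivation:
Element change: A[3] -5 -> 0, delta = 5
For k < 3: P[k] unchanged, delta_P[k] = 0
For k >= 3: P[k] shifts by exactly 5
Delta array: [0, 0, 0, 5, 5, 5]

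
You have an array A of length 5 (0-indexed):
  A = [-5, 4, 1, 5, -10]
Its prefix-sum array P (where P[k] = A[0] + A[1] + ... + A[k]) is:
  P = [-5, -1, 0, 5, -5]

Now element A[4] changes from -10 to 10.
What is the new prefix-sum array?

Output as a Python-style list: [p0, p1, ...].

Change: A[4] -10 -> 10, delta = 20
P[k] for k < 4: unchanged (A[4] not included)
P[k] for k >= 4: shift by delta = 20
  P[0] = -5 + 0 = -5
  P[1] = -1 + 0 = -1
  P[2] = 0 + 0 = 0
  P[3] = 5 + 0 = 5
  P[4] = -5 + 20 = 15

Answer: [-5, -1, 0, 5, 15]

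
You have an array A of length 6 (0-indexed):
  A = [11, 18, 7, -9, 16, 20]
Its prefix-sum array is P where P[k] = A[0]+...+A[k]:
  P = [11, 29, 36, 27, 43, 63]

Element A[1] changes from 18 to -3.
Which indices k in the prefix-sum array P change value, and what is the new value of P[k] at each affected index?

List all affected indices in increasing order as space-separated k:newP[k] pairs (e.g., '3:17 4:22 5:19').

Answer: 1:8 2:15 3:6 4:22 5:42

Derivation:
P[k] = A[0] + ... + A[k]
P[k] includes A[1] iff k >= 1
Affected indices: 1, 2, ..., 5; delta = -21
  P[1]: 29 + -21 = 8
  P[2]: 36 + -21 = 15
  P[3]: 27 + -21 = 6
  P[4]: 43 + -21 = 22
  P[5]: 63 + -21 = 42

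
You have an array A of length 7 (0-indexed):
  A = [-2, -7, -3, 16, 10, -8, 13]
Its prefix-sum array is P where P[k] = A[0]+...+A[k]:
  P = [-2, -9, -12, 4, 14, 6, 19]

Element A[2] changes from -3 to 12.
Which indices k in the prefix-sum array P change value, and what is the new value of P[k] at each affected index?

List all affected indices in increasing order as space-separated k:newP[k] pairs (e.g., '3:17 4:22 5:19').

P[k] = A[0] + ... + A[k]
P[k] includes A[2] iff k >= 2
Affected indices: 2, 3, ..., 6; delta = 15
  P[2]: -12 + 15 = 3
  P[3]: 4 + 15 = 19
  P[4]: 14 + 15 = 29
  P[5]: 6 + 15 = 21
  P[6]: 19 + 15 = 34

Answer: 2:3 3:19 4:29 5:21 6:34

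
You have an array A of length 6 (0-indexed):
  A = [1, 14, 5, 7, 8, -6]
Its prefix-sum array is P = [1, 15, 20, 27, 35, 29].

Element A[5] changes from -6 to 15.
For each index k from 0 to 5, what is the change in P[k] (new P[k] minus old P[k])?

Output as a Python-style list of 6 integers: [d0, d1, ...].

Element change: A[5] -6 -> 15, delta = 21
For k < 5: P[k] unchanged, delta_P[k] = 0
For k >= 5: P[k] shifts by exactly 21
Delta array: [0, 0, 0, 0, 0, 21]

Answer: [0, 0, 0, 0, 0, 21]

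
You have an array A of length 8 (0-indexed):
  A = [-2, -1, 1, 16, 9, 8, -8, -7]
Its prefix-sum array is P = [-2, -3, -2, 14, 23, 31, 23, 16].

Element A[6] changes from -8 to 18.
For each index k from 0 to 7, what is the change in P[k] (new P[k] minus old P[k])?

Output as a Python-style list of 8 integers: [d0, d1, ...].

Answer: [0, 0, 0, 0, 0, 0, 26, 26]

Derivation:
Element change: A[6] -8 -> 18, delta = 26
For k < 6: P[k] unchanged, delta_P[k] = 0
For k >= 6: P[k] shifts by exactly 26
Delta array: [0, 0, 0, 0, 0, 0, 26, 26]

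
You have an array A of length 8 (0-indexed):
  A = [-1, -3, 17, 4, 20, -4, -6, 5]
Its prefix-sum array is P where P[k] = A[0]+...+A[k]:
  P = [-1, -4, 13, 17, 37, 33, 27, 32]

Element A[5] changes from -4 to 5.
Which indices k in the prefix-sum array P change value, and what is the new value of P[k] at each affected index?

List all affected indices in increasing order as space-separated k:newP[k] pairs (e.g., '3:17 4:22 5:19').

P[k] = A[0] + ... + A[k]
P[k] includes A[5] iff k >= 5
Affected indices: 5, 6, ..., 7; delta = 9
  P[5]: 33 + 9 = 42
  P[6]: 27 + 9 = 36
  P[7]: 32 + 9 = 41

Answer: 5:42 6:36 7:41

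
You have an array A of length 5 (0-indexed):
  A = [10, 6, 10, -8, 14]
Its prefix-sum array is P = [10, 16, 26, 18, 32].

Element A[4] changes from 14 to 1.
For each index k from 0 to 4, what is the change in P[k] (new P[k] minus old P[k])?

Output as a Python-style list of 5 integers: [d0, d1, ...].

Answer: [0, 0, 0, 0, -13]

Derivation:
Element change: A[4] 14 -> 1, delta = -13
For k < 4: P[k] unchanged, delta_P[k] = 0
For k >= 4: P[k] shifts by exactly -13
Delta array: [0, 0, 0, 0, -13]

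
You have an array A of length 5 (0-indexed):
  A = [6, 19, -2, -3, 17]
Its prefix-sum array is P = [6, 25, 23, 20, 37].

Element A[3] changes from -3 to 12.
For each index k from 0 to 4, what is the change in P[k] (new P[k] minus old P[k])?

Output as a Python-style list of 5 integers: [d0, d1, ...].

Element change: A[3] -3 -> 12, delta = 15
For k < 3: P[k] unchanged, delta_P[k] = 0
For k >= 3: P[k] shifts by exactly 15
Delta array: [0, 0, 0, 15, 15]

Answer: [0, 0, 0, 15, 15]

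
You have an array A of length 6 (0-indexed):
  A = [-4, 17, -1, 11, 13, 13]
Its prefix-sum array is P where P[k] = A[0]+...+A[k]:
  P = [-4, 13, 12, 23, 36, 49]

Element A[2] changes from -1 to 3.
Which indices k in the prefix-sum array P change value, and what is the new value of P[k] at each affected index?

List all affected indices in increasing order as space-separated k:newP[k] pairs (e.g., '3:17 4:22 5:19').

P[k] = A[0] + ... + A[k]
P[k] includes A[2] iff k >= 2
Affected indices: 2, 3, ..., 5; delta = 4
  P[2]: 12 + 4 = 16
  P[3]: 23 + 4 = 27
  P[4]: 36 + 4 = 40
  P[5]: 49 + 4 = 53

Answer: 2:16 3:27 4:40 5:53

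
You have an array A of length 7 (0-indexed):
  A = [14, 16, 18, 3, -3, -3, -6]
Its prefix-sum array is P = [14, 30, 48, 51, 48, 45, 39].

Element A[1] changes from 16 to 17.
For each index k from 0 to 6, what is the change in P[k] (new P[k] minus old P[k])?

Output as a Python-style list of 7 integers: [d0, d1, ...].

Answer: [0, 1, 1, 1, 1, 1, 1]

Derivation:
Element change: A[1] 16 -> 17, delta = 1
For k < 1: P[k] unchanged, delta_P[k] = 0
For k >= 1: P[k] shifts by exactly 1
Delta array: [0, 1, 1, 1, 1, 1, 1]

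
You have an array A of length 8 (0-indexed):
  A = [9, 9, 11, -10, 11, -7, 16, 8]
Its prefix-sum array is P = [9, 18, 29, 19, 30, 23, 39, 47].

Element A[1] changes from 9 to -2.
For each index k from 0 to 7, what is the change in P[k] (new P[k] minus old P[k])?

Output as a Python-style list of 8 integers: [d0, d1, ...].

Answer: [0, -11, -11, -11, -11, -11, -11, -11]

Derivation:
Element change: A[1] 9 -> -2, delta = -11
For k < 1: P[k] unchanged, delta_P[k] = 0
For k >= 1: P[k] shifts by exactly -11
Delta array: [0, -11, -11, -11, -11, -11, -11, -11]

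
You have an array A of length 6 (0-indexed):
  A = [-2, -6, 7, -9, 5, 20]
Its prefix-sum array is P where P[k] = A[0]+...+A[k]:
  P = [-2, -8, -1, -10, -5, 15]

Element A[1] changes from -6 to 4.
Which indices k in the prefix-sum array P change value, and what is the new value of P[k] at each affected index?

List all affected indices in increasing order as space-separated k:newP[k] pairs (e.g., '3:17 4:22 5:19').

P[k] = A[0] + ... + A[k]
P[k] includes A[1] iff k >= 1
Affected indices: 1, 2, ..., 5; delta = 10
  P[1]: -8 + 10 = 2
  P[2]: -1 + 10 = 9
  P[3]: -10 + 10 = 0
  P[4]: -5 + 10 = 5
  P[5]: 15 + 10 = 25

Answer: 1:2 2:9 3:0 4:5 5:25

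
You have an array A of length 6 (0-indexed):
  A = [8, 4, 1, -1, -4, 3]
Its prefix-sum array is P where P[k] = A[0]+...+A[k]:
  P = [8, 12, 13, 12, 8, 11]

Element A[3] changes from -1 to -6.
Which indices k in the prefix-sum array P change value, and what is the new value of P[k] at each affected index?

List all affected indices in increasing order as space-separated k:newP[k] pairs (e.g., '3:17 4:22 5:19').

Answer: 3:7 4:3 5:6

Derivation:
P[k] = A[0] + ... + A[k]
P[k] includes A[3] iff k >= 3
Affected indices: 3, 4, ..., 5; delta = -5
  P[3]: 12 + -5 = 7
  P[4]: 8 + -5 = 3
  P[5]: 11 + -5 = 6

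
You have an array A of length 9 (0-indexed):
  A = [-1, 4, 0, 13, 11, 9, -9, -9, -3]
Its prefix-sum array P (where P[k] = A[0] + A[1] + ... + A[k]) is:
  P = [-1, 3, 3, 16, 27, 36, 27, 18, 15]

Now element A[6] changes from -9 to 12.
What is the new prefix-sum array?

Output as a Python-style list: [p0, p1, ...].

Answer: [-1, 3, 3, 16, 27, 36, 48, 39, 36]

Derivation:
Change: A[6] -9 -> 12, delta = 21
P[k] for k < 6: unchanged (A[6] not included)
P[k] for k >= 6: shift by delta = 21
  P[0] = -1 + 0 = -1
  P[1] = 3 + 0 = 3
  P[2] = 3 + 0 = 3
  P[3] = 16 + 0 = 16
  P[4] = 27 + 0 = 27
  P[5] = 36 + 0 = 36
  P[6] = 27 + 21 = 48
  P[7] = 18 + 21 = 39
  P[8] = 15 + 21 = 36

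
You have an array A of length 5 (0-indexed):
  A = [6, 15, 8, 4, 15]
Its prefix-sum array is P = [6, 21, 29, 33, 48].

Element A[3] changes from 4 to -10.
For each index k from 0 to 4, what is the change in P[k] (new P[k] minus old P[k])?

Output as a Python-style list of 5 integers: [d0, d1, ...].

Element change: A[3] 4 -> -10, delta = -14
For k < 3: P[k] unchanged, delta_P[k] = 0
For k >= 3: P[k] shifts by exactly -14
Delta array: [0, 0, 0, -14, -14]

Answer: [0, 0, 0, -14, -14]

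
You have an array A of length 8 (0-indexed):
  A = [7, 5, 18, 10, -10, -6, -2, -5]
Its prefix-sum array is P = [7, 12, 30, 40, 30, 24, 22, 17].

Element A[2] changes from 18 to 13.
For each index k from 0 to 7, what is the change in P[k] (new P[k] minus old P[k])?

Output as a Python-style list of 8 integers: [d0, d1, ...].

Answer: [0, 0, -5, -5, -5, -5, -5, -5]

Derivation:
Element change: A[2] 18 -> 13, delta = -5
For k < 2: P[k] unchanged, delta_P[k] = 0
For k >= 2: P[k] shifts by exactly -5
Delta array: [0, 0, -5, -5, -5, -5, -5, -5]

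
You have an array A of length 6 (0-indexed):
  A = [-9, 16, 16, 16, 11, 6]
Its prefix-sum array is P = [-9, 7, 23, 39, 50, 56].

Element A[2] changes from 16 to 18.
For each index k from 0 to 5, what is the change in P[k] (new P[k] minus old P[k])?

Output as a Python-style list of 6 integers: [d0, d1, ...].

Element change: A[2] 16 -> 18, delta = 2
For k < 2: P[k] unchanged, delta_P[k] = 0
For k >= 2: P[k] shifts by exactly 2
Delta array: [0, 0, 2, 2, 2, 2]

Answer: [0, 0, 2, 2, 2, 2]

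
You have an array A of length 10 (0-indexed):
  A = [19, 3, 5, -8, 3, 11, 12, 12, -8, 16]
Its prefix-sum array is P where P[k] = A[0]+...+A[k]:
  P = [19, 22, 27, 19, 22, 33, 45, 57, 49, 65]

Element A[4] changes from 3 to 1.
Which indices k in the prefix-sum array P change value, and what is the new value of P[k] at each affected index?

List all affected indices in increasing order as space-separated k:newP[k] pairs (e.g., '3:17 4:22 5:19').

P[k] = A[0] + ... + A[k]
P[k] includes A[4] iff k >= 4
Affected indices: 4, 5, ..., 9; delta = -2
  P[4]: 22 + -2 = 20
  P[5]: 33 + -2 = 31
  P[6]: 45 + -2 = 43
  P[7]: 57 + -2 = 55
  P[8]: 49 + -2 = 47
  P[9]: 65 + -2 = 63

Answer: 4:20 5:31 6:43 7:55 8:47 9:63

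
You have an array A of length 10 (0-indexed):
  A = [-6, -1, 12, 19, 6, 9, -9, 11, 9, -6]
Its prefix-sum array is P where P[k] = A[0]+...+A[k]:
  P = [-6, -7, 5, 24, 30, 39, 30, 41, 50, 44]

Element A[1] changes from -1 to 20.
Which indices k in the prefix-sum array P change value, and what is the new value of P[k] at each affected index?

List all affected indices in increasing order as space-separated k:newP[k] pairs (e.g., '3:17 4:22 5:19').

Answer: 1:14 2:26 3:45 4:51 5:60 6:51 7:62 8:71 9:65

Derivation:
P[k] = A[0] + ... + A[k]
P[k] includes A[1] iff k >= 1
Affected indices: 1, 2, ..., 9; delta = 21
  P[1]: -7 + 21 = 14
  P[2]: 5 + 21 = 26
  P[3]: 24 + 21 = 45
  P[4]: 30 + 21 = 51
  P[5]: 39 + 21 = 60
  P[6]: 30 + 21 = 51
  P[7]: 41 + 21 = 62
  P[8]: 50 + 21 = 71
  P[9]: 44 + 21 = 65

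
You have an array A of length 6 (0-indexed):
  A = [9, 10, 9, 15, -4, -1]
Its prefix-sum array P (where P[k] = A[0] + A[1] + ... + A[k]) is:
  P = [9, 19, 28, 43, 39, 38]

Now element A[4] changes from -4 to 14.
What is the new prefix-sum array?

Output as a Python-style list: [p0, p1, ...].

Change: A[4] -4 -> 14, delta = 18
P[k] for k < 4: unchanged (A[4] not included)
P[k] for k >= 4: shift by delta = 18
  P[0] = 9 + 0 = 9
  P[1] = 19 + 0 = 19
  P[2] = 28 + 0 = 28
  P[3] = 43 + 0 = 43
  P[4] = 39 + 18 = 57
  P[5] = 38 + 18 = 56

Answer: [9, 19, 28, 43, 57, 56]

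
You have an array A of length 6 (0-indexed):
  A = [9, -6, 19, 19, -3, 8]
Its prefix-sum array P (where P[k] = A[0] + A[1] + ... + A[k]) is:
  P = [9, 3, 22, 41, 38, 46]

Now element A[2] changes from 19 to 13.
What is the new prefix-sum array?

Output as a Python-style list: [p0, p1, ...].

Answer: [9, 3, 16, 35, 32, 40]

Derivation:
Change: A[2] 19 -> 13, delta = -6
P[k] for k < 2: unchanged (A[2] not included)
P[k] for k >= 2: shift by delta = -6
  P[0] = 9 + 0 = 9
  P[1] = 3 + 0 = 3
  P[2] = 22 + -6 = 16
  P[3] = 41 + -6 = 35
  P[4] = 38 + -6 = 32
  P[5] = 46 + -6 = 40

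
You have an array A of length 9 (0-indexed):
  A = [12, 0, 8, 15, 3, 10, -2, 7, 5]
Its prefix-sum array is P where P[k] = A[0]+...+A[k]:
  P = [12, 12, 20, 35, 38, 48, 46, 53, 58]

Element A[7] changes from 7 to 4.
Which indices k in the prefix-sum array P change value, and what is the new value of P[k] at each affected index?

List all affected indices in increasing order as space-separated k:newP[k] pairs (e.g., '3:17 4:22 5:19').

Answer: 7:50 8:55

Derivation:
P[k] = A[0] + ... + A[k]
P[k] includes A[7] iff k >= 7
Affected indices: 7, 8, ..., 8; delta = -3
  P[7]: 53 + -3 = 50
  P[8]: 58 + -3 = 55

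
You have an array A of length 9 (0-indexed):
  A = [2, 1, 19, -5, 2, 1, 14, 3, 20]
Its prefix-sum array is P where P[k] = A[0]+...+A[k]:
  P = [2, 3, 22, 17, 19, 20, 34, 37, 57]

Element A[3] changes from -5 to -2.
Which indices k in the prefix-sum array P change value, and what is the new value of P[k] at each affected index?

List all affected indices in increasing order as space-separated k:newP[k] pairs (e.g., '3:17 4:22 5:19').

Answer: 3:20 4:22 5:23 6:37 7:40 8:60

Derivation:
P[k] = A[0] + ... + A[k]
P[k] includes A[3] iff k >= 3
Affected indices: 3, 4, ..., 8; delta = 3
  P[3]: 17 + 3 = 20
  P[4]: 19 + 3 = 22
  P[5]: 20 + 3 = 23
  P[6]: 34 + 3 = 37
  P[7]: 37 + 3 = 40
  P[8]: 57 + 3 = 60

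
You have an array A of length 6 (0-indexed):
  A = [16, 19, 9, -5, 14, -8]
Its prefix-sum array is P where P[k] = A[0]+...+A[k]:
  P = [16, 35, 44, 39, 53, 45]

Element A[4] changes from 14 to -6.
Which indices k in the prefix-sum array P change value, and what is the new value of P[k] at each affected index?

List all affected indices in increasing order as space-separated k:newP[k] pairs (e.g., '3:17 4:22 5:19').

P[k] = A[0] + ... + A[k]
P[k] includes A[4] iff k >= 4
Affected indices: 4, 5, ..., 5; delta = -20
  P[4]: 53 + -20 = 33
  P[5]: 45 + -20 = 25

Answer: 4:33 5:25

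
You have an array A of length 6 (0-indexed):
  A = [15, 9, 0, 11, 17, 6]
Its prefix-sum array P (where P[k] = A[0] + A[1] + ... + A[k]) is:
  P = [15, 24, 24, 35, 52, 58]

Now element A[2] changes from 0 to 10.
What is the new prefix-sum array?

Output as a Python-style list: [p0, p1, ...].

Answer: [15, 24, 34, 45, 62, 68]

Derivation:
Change: A[2] 0 -> 10, delta = 10
P[k] for k < 2: unchanged (A[2] not included)
P[k] for k >= 2: shift by delta = 10
  P[0] = 15 + 0 = 15
  P[1] = 24 + 0 = 24
  P[2] = 24 + 10 = 34
  P[3] = 35 + 10 = 45
  P[4] = 52 + 10 = 62
  P[5] = 58 + 10 = 68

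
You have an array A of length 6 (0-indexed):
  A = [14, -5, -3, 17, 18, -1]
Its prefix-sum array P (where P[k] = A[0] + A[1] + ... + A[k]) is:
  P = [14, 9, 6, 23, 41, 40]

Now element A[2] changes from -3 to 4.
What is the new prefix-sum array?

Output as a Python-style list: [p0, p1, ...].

Change: A[2] -3 -> 4, delta = 7
P[k] for k < 2: unchanged (A[2] not included)
P[k] for k >= 2: shift by delta = 7
  P[0] = 14 + 0 = 14
  P[1] = 9 + 0 = 9
  P[2] = 6 + 7 = 13
  P[3] = 23 + 7 = 30
  P[4] = 41 + 7 = 48
  P[5] = 40 + 7 = 47

Answer: [14, 9, 13, 30, 48, 47]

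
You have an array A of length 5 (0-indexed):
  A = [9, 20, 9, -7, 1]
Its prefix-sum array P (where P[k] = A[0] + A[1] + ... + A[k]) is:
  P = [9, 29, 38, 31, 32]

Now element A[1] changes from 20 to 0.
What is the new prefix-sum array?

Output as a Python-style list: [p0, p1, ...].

Answer: [9, 9, 18, 11, 12]

Derivation:
Change: A[1] 20 -> 0, delta = -20
P[k] for k < 1: unchanged (A[1] not included)
P[k] for k >= 1: shift by delta = -20
  P[0] = 9 + 0 = 9
  P[1] = 29 + -20 = 9
  P[2] = 38 + -20 = 18
  P[3] = 31 + -20 = 11
  P[4] = 32 + -20 = 12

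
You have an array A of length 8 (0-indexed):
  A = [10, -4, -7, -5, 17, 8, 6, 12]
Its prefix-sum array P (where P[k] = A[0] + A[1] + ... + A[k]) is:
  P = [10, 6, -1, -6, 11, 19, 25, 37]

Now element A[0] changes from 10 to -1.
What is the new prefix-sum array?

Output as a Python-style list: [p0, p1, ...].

Change: A[0] 10 -> -1, delta = -11
P[k] for k < 0: unchanged (A[0] not included)
P[k] for k >= 0: shift by delta = -11
  P[0] = 10 + -11 = -1
  P[1] = 6 + -11 = -5
  P[2] = -1 + -11 = -12
  P[3] = -6 + -11 = -17
  P[4] = 11 + -11 = 0
  P[5] = 19 + -11 = 8
  P[6] = 25 + -11 = 14
  P[7] = 37 + -11 = 26

Answer: [-1, -5, -12, -17, 0, 8, 14, 26]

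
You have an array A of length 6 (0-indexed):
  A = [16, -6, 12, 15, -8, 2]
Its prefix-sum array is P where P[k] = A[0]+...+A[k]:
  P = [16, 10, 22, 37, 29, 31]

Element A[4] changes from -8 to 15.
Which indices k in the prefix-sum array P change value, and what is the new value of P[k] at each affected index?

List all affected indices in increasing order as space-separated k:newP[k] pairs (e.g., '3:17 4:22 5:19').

Answer: 4:52 5:54

Derivation:
P[k] = A[0] + ... + A[k]
P[k] includes A[4] iff k >= 4
Affected indices: 4, 5, ..., 5; delta = 23
  P[4]: 29 + 23 = 52
  P[5]: 31 + 23 = 54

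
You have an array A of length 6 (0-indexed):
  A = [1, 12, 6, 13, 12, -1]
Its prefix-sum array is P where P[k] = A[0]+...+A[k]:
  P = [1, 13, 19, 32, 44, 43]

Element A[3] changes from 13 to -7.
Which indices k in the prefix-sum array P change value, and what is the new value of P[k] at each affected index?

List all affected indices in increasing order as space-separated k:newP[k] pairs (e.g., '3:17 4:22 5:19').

Answer: 3:12 4:24 5:23

Derivation:
P[k] = A[0] + ... + A[k]
P[k] includes A[3] iff k >= 3
Affected indices: 3, 4, ..., 5; delta = -20
  P[3]: 32 + -20 = 12
  P[4]: 44 + -20 = 24
  P[5]: 43 + -20 = 23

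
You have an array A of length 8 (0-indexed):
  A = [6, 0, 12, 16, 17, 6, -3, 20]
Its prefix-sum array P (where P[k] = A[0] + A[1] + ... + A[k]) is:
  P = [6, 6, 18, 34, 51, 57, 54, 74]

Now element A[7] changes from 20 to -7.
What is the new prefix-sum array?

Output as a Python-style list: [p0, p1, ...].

Change: A[7] 20 -> -7, delta = -27
P[k] for k < 7: unchanged (A[7] not included)
P[k] for k >= 7: shift by delta = -27
  P[0] = 6 + 0 = 6
  P[1] = 6 + 0 = 6
  P[2] = 18 + 0 = 18
  P[3] = 34 + 0 = 34
  P[4] = 51 + 0 = 51
  P[5] = 57 + 0 = 57
  P[6] = 54 + 0 = 54
  P[7] = 74 + -27 = 47

Answer: [6, 6, 18, 34, 51, 57, 54, 47]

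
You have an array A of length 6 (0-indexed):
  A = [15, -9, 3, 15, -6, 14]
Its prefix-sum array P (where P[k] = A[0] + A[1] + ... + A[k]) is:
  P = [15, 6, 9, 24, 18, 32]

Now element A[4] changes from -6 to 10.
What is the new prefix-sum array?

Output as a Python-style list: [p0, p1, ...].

Answer: [15, 6, 9, 24, 34, 48]

Derivation:
Change: A[4] -6 -> 10, delta = 16
P[k] for k < 4: unchanged (A[4] not included)
P[k] for k >= 4: shift by delta = 16
  P[0] = 15 + 0 = 15
  P[1] = 6 + 0 = 6
  P[2] = 9 + 0 = 9
  P[3] = 24 + 0 = 24
  P[4] = 18 + 16 = 34
  P[5] = 32 + 16 = 48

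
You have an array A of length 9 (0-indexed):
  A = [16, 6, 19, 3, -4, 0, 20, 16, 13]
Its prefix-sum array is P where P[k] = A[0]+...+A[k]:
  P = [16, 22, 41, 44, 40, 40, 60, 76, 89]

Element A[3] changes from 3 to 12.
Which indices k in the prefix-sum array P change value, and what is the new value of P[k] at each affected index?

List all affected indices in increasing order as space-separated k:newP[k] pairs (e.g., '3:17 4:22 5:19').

Answer: 3:53 4:49 5:49 6:69 7:85 8:98

Derivation:
P[k] = A[0] + ... + A[k]
P[k] includes A[3] iff k >= 3
Affected indices: 3, 4, ..., 8; delta = 9
  P[3]: 44 + 9 = 53
  P[4]: 40 + 9 = 49
  P[5]: 40 + 9 = 49
  P[6]: 60 + 9 = 69
  P[7]: 76 + 9 = 85
  P[8]: 89 + 9 = 98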